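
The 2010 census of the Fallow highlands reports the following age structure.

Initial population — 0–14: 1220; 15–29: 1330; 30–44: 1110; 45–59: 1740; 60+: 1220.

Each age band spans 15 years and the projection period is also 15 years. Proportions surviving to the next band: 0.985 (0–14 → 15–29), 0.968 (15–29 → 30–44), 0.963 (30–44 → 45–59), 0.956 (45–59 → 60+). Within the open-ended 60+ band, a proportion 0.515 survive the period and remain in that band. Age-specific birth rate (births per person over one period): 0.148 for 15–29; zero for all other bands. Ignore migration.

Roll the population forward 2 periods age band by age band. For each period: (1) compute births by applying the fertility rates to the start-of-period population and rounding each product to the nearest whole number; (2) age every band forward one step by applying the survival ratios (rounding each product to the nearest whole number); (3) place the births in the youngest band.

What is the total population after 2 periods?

4977

Numbering the groups 1..5 from youngest to oldest:
Period 1:
Births: 1330 × 0.148 = 197
Group 2: 1220 × 0.985 = 1202
Group 3: 1330 × 0.968 = 1287
Group 4: 1110 × 0.963 = 1069
Group 5: 1740 × 0.956 + 1220 × 0.515 = 1663 + 628 = 2291
End of period: [197, 1202, 1287, 1069, 2291]
Period 2:
Births: 1202 × 0.148 = 178
Group 2: 197 × 0.985 = 194
Group 3: 1202 × 0.968 = 1164
Group 4: 1287 × 0.963 = 1239
Group 5: 1069 × 0.956 + 2291 × 0.515 = 1022 + 1180 = 2202
End of period: [178, 194, 1164, 1239, 2202]
Total after period 2: 178 + 194 + 1164 + 1239 + 2202 = 4977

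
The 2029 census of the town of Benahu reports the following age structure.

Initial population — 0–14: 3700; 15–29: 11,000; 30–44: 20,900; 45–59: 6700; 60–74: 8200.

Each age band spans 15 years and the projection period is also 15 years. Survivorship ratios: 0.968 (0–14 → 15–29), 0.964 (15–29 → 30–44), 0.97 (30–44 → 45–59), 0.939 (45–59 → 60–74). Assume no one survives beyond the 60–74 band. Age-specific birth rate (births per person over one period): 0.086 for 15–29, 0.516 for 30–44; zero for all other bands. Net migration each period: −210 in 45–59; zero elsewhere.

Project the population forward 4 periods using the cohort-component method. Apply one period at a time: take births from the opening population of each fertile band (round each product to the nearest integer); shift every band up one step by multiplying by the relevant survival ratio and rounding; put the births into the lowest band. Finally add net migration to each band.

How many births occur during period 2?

5780

Period 1:
Births: 11000 * 0.086 = 946, 20900 * 0.516 = 10784 — total 11730
15–29: 3700 * 0.968 = 3582
30–44: 11000 * 0.964 = 10604
45–59: 20900 * 0.97 = 20273
60–74: 6700 * 0.939 = 6291
Net migration: 45–59 − 210 → 20063
Giving 11730 / 3582 / 10604 / 20063 / 6291.
Period 2:
Births: 3582 * 0.086 = 308, 10604 * 0.516 = 5472 — total 5780
15–29: 11730 * 0.968 = 11355
30–44: 3582 * 0.964 = 3453
45–59: 10604 * 0.97 = 10286
60–74: 20063 * 0.939 = 18839
Net migration: 45–59 − 210 → 10076
Giving 5780 / 11355 / 3453 / 10076 / 18839.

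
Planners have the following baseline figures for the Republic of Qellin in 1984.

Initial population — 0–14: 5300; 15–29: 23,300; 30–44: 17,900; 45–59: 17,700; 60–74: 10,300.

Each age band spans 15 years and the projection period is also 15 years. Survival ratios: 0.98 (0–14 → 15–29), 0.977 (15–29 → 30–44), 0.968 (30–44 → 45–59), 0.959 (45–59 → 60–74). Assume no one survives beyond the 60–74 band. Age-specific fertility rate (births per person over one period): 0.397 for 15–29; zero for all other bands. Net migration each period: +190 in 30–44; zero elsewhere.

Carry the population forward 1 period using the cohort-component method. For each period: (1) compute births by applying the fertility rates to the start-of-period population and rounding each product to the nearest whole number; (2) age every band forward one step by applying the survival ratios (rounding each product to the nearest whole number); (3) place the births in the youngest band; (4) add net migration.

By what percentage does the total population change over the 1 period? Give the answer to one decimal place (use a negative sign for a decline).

Period 1:
Births: 23300 × 0.397 = 9250
15–29: 5300 × 0.98 = 5194
30–44: 23300 × 0.977 = 22764
45–59: 17900 × 0.968 = 17327
60–74: 17700 × 0.959 = 16974
Net migration: 30–44 + 190 → 22954
→ [9250, 5194, 22954, 17327, 16974]
Total: 74500 → 71699; change = -2801; percentage change = -3.8%

-3.8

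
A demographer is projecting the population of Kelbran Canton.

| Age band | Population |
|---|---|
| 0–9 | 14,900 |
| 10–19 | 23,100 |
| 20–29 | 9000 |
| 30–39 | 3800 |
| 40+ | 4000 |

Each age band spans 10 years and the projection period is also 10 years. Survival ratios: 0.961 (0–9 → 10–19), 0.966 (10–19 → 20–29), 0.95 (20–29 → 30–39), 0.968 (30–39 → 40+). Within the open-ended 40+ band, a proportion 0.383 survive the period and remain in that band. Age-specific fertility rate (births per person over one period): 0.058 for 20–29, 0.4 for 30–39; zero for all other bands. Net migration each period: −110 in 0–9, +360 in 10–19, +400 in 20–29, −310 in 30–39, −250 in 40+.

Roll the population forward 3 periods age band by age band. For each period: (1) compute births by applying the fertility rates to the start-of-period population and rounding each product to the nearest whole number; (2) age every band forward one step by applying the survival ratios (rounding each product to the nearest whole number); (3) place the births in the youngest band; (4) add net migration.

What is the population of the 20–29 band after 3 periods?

Call the bands 1 to 5, youngest first.
After projecting period 1:
Births: 9000 × 0.058 = 522, 3800 × 0.4 = 1520 ⇒ total 2042
Band 2: 14900 × 0.961 = 14319
Band 3: 23100 × 0.966 = 22315
Band 4: 9000 × 0.95 = 8550
Band 5: 3800 × 0.968 + 4000 × 0.383 = 3678 + 1532 = 5210
Net migration: Band 1 − 110 → 1932; Band 2 + 360 → 14679; Band 3 + 400 → 22715; Band 4 − 310 → 8240; Band 5 − 250 → 4960
End of period: [1932, 14679, 22715, 8240, 4960]
After projecting period 2:
Births: 22715 × 0.058 = 1317, 8240 × 0.4 = 3296 ⇒ total 4613
Band 2: 1932 × 0.961 = 1857
Band 3: 14679 × 0.966 = 14180
Band 4: 22715 × 0.95 = 21579
Band 5: 8240 × 0.968 + 4960 × 0.383 = 7976 + 1900 = 9876
Net migration: Band 1 − 110 → 4503; Band 2 + 360 → 2217; Band 3 + 400 → 14580; Band 4 − 310 → 21269; Band 5 − 250 → 9626
End of period: [4503, 2217, 14580, 21269, 9626]
After projecting period 3:
Births: 14580 × 0.058 = 846, 21269 × 0.4 = 8508 ⇒ total 9354
Band 2: 4503 × 0.961 = 4327
Band 3: 2217 × 0.966 = 2142
Band 4: 14580 × 0.95 = 13851
Band 5: 21269 × 0.968 + 9626 × 0.383 = 20588 + 3687 = 24275
Net migration: Band 1 − 110 → 9244; Band 2 + 360 → 4687; Band 3 + 400 → 2542; Band 4 − 310 → 13541; Band 5 − 250 → 24025
End of period: [9244, 4687, 2542, 13541, 24025]

2542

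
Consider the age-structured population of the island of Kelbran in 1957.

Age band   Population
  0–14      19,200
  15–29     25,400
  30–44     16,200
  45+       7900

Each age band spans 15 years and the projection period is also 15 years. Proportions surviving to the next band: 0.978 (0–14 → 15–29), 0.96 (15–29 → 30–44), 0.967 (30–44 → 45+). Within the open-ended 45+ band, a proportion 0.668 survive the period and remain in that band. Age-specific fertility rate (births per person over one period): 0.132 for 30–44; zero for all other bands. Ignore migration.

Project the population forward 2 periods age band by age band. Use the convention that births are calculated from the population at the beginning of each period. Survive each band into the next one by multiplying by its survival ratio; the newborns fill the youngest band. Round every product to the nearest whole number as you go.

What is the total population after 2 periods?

60905

Period 1.
Births: 16200 × 0.132 = 2138
15–29: 19200 × 0.978 = 18778
30–44: 25400 × 0.96 = 24384
45+: 16200 × 0.967 + 7900 × 0.668 = 15665 + 5277 = 20942
Giving 2138 / 18778 / 24384 / 20942.
Period 2.
Births: 24384 × 0.132 = 3219
15–29: 2138 × 0.978 = 2091
30–44: 18778 × 0.96 = 18027
45+: 24384 × 0.967 + 20942 × 0.668 = 23579 + 13989 = 37568
Giving 3219 / 2091 / 18027 / 37568.
Total after period 2: 3219 + 2091 + 18027 + 37568 = 60905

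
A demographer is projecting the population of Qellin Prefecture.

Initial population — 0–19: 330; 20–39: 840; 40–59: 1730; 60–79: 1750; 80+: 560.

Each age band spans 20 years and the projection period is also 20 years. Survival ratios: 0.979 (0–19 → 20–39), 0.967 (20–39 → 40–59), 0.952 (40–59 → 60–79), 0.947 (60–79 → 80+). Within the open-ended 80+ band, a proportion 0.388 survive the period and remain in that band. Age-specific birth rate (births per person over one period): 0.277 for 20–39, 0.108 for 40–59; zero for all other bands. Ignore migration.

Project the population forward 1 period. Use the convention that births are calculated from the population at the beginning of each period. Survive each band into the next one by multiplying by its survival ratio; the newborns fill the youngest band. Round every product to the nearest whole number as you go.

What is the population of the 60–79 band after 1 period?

1647

(Bands numbered youngest = 1 to oldest = 5.)
[period 1]
Births: 840 × 0.277 = 233  |  1730 × 0.108 = 187 — total 420
Band 2: 330 × 0.979 = 323
Band 3: 840 × 0.967 = 812
Band 4: 1730 × 0.952 = 1647
Band 5: 1750 × 0.947 + 560 × 0.388 = 1657 + 217 = 1874
Giving 420 / 323 / 812 / 1647 / 1874.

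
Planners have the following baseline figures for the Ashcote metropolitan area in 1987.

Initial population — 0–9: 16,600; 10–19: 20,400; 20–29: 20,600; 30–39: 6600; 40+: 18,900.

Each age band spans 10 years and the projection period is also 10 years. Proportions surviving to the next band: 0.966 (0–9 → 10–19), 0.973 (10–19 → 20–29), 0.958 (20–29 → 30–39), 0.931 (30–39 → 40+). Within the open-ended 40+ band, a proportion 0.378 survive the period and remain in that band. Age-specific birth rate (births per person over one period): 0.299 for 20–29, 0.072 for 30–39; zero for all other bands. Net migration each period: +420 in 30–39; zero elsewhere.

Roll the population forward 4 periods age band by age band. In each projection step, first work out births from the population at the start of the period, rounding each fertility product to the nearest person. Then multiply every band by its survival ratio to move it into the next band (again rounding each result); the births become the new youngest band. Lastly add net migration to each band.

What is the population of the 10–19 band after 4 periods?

Call the bands 1 to 5, youngest first.
Period 1:
Births: 20600 × 0.299 = 6159  |  6600 × 0.072 = 475 → total 6634
Band 2: 16600 × 0.966 = 16036
Band 3: 20400 × 0.973 = 19849
Band 4: 20600 × 0.958 = 19735
Band 5: 6600 × 0.931 + 18900 × 0.378 = 6145 + 7144 = 13289
Net migration: Band 4 + 420 → 20155
Giving 6634 / 16036 / 19849 / 20155 / 13289.
Period 2:
Births: 19849 × 0.299 = 5935  |  20155 × 0.072 = 1451 → total 7386
Band 2: 6634 × 0.966 = 6408
Band 3: 16036 × 0.973 = 15603
Band 4: 19849 × 0.958 = 19015
Band 5: 20155 × 0.931 + 13289 × 0.378 = 18764 + 5023 = 23787
Net migration: Band 4 + 420 → 19435
Giving 7386 / 6408 / 15603 / 19435 / 23787.
Period 3:
Births: 15603 × 0.299 = 4665  |  19435 × 0.072 = 1399 → total 6064
Band 2: 7386 × 0.966 = 7135
Band 3: 6408 × 0.973 = 6235
Band 4: 15603 × 0.958 = 14948
Band 5: 19435 × 0.931 + 23787 × 0.378 = 18094 + 8991 = 27085
Net migration: Band 4 + 420 → 15368
Giving 6064 / 7135 / 6235 / 15368 / 27085.
Period 4:
Births: 6235 × 0.299 = 1864  |  15368 × 0.072 = 1106 → total 2970
Band 2: 6064 × 0.966 = 5858
Band 3: 7135 × 0.973 = 6942
Band 4: 6235 × 0.958 = 5973
Band 5: 15368 × 0.931 + 27085 × 0.378 = 14308 + 10238 = 24546
Net migration: Band 4 + 420 → 6393
Giving 2970 / 5858 / 6942 / 6393 / 24546.

5858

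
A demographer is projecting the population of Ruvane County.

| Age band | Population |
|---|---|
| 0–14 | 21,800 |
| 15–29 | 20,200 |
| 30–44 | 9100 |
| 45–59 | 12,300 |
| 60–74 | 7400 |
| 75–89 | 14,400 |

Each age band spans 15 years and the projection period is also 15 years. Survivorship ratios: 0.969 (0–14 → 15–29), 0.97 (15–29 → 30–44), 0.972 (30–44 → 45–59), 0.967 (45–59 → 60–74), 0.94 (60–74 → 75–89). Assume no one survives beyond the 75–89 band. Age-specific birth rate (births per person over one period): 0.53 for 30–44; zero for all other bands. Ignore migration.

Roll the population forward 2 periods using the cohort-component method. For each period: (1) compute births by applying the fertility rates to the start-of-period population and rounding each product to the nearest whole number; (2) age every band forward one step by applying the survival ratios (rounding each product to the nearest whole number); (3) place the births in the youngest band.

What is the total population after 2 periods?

Call the bands 1 to 6, youngest first.
[period 1]
Births: 9100 * 0.53 = 4823
Band 2: 21800 * 0.969 = 21124
Band 3: 20200 * 0.97 = 19594
Band 4: 9100 * 0.972 = 8845
Band 5: 12300 * 0.967 = 11894
Band 6: 7400 * 0.94 = 6956
End of period: [4823, 21124, 19594, 8845, 11894, 6956]
[period 2]
Births: 19594 * 0.53 = 10385
Band 2: 4823 * 0.969 = 4673
Band 3: 21124 * 0.97 = 20490
Band 4: 19594 * 0.972 = 19045
Band 5: 8845 * 0.967 = 8553
Band 6: 11894 * 0.94 = 11180
End of period: [10385, 4673, 20490, 19045, 8553, 11180]
Total after period 2: 10385 + 4673 + 20490 + 19045 + 8553 + 11180 = 74326

74326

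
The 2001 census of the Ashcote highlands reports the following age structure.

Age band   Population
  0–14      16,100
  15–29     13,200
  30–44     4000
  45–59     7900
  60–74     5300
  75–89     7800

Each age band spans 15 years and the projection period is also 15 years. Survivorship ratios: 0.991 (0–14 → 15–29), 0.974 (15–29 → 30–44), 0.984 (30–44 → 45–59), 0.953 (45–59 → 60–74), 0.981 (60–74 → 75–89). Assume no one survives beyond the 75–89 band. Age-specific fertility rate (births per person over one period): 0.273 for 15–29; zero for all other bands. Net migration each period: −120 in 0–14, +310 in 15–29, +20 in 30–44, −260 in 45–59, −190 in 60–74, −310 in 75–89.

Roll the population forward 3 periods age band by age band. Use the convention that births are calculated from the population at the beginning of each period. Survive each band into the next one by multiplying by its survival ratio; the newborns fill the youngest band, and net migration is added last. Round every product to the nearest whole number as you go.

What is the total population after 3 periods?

Period 1:
Births: 13200 * 0.273 = 3604
15–29: 16100 * 0.991 = 15955
30–44: 13200 * 0.974 = 12857
45–59: 4000 * 0.984 = 3936
60–74: 7900 * 0.953 = 7529
75–89: 5300 * 0.981 = 5199
Net migration: 0–14 − 120 → 3484; 15–29 + 310 → 16265; 30–44 + 20 → 12877; 45–59 − 260 → 3676; 60–74 − 190 → 7339; 75–89 − 310 → 4889
Population now: 0–14=3484, 15–29=16265, 30–44=12877, 45–59=3676, 60–74=7339, 75–89=4889
Period 2:
Births: 16265 * 0.273 = 4440
15–29: 3484 * 0.991 = 3453
30–44: 16265 * 0.974 = 15842
45–59: 12877 * 0.984 = 12671
60–74: 3676 * 0.953 = 3503
75–89: 7339 * 0.981 = 7200
Net migration: 0–14 − 120 → 4320; 15–29 + 310 → 3763; 30–44 + 20 → 15862; 45–59 − 260 → 12411; 60–74 − 190 → 3313; 75–89 − 310 → 6890
Population now: 0–14=4320, 15–29=3763, 30–44=15862, 45–59=12411, 60–74=3313, 75–89=6890
Period 3:
Births: 3763 * 0.273 = 1027
15–29: 4320 * 0.991 = 4281
30–44: 3763 * 0.974 = 3665
45–59: 15862 * 0.984 = 15608
60–74: 12411 * 0.953 = 11828
75–89: 3313 * 0.981 = 3250
Net migration: 0–14 − 120 → 907; 15–29 + 310 → 4591; 30–44 + 20 → 3685; 45–59 − 260 → 15348; 60–74 − 190 → 11638; 75–89 − 310 → 2940
Population now: 0–14=907, 15–29=4591, 30–44=3685, 45–59=15348, 60–74=11638, 75–89=2940
Total after period 3: 907 + 4591 + 3685 + 15348 + 11638 + 2940 = 39109

39109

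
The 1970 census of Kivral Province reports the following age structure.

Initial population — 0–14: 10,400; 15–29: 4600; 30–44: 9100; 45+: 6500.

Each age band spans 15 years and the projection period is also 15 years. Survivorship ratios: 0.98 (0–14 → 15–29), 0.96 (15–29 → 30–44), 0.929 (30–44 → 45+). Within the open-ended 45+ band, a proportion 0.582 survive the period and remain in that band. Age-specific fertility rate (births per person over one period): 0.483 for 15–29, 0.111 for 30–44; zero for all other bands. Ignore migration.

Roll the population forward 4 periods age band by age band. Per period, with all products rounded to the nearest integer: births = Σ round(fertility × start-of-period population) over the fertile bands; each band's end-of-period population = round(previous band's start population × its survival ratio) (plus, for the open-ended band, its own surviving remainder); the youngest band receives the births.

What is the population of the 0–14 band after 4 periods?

2899

Let band 1 be 0–14 through band 4 = 45+.
[period 1]
Births: 4600 × 0.483 = 2222, 9100 × 0.111 = 1010 — total 3232
Band 2: 10400 × 0.98 = 10192
Band 3: 4600 × 0.96 = 4416
Band 4: 9100 × 0.929 + 6500 × 0.582 = 8454 + 3783 = 12237
End of period: [3232, 10192, 4416, 12237]
[period 2]
Births: 10192 × 0.483 = 4923, 4416 × 0.111 = 490 — total 5413
Band 2: 3232 × 0.98 = 3167
Band 3: 10192 × 0.96 = 9784
Band 4: 4416 × 0.929 + 12237 × 0.582 = 4102 + 7122 = 11224
End of period: [5413, 3167, 9784, 11224]
[period 3]
Births: 3167 × 0.483 = 1530, 9784 × 0.111 = 1086 — total 2616
Band 2: 5413 × 0.98 = 5305
Band 3: 3167 × 0.96 = 3040
Band 4: 9784 × 0.929 + 11224 × 0.582 = 9089 + 6532 = 15621
End of period: [2616, 5305, 3040, 15621]
[period 4]
Births: 5305 × 0.483 = 2562, 3040 × 0.111 = 337 — total 2899
Band 2: 2616 × 0.98 = 2564
Band 3: 5305 × 0.96 = 5093
Band 4: 3040 × 0.929 + 15621 × 0.582 = 2824 + 9091 = 11915
End of period: [2899, 2564, 5093, 11915]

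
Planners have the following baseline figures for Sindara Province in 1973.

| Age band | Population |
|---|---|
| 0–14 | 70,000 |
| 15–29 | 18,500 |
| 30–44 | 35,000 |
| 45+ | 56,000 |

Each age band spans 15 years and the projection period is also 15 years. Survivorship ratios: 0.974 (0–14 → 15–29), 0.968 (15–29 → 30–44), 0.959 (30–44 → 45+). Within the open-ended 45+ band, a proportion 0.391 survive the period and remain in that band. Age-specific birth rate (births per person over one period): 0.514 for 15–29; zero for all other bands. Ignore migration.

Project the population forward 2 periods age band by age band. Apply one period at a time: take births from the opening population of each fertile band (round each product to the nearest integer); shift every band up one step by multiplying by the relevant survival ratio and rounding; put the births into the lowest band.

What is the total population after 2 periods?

Period 1.
Births: 18500 × 0.514 = 9509
15–29: 70000 × 0.974 = 68180
30–44: 18500 × 0.968 = 17908
45+: 35000 × 0.959 + 56000 × 0.391 = 33565 + 21896 = 55461
→ [9509, 68180, 17908, 55461]
Period 2.
Births: 68180 × 0.514 = 35045
15–29: 9509 × 0.974 = 9262
30–44: 68180 × 0.968 = 65998
45+: 17908 × 0.959 + 55461 × 0.391 = 17174 + 21685 = 38859
→ [35045, 9262, 65998, 38859]
Total after period 2: 35045 + 9262 + 65998 + 38859 = 149164

149164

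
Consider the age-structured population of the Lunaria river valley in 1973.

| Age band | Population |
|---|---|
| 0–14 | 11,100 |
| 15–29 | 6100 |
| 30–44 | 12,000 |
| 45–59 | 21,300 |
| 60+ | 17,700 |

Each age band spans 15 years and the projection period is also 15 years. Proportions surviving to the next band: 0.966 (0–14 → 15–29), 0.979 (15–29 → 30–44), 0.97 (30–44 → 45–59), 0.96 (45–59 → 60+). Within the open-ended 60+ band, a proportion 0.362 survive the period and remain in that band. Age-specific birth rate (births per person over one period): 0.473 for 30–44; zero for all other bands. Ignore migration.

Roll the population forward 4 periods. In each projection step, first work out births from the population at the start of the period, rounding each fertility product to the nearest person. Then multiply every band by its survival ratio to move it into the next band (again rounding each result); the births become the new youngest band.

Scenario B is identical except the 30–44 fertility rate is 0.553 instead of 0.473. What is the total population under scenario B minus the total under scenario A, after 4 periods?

3074

[period 1]
Births: 12000 × 0.473 = 5676
15–29: 11100 × 0.966 = 10723
30–44: 6100 × 0.979 = 5972
45–59: 12000 × 0.97 = 11640
60+: 21300 × 0.96 + 17700 × 0.362 = 20448 + 6407 = 26855
→ [5676, 10723, 5972, 11640, 26855]
[period 2]
Births: 5972 × 0.473 = 2825
15–29: 5676 × 0.966 = 5483
30–44: 10723 × 0.979 = 10498
45–59: 5972 × 0.97 = 5793
60+: 11640 × 0.96 + 26855 × 0.362 = 11174 + 9722 = 20896
→ [2825, 5483, 10498, 5793, 20896]
[period 3]
Births: 10498 × 0.473 = 4966
15–29: 2825 × 0.966 = 2729
30–44: 5483 × 0.979 = 5368
45–59: 10498 × 0.97 = 10183
60+: 5793 × 0.96 + 20896 × 0.362 = 5561 + 7564 = 13125
→ [4966, 2729, 5368, 10183, 13125]
[period 4]
Births: 5368 × 0.473 = 2539
15–29: 4966 × 0.966 = 4797
30–44: 2729 × 0.979 = 2672
45–59: 5368 × 0.97 = 5207
60+: 10183 × 0.96 + 13125 × 0.362 = 9776 + 4751 = 14527
→ [2539, 4797, 2672, 5207, 14527]
Scenario A total after 4 periods: 29742
Scenario B projection —
[period 1]
Births: 12000 × 0.553 = 6636
15–29: 11100 × 0.966 = 10723
30–44: 6100 × 0.979 = 5972
45–59: 12000 × 0.97 = 11640
60+: 21300 × 0.96 + 17700 × 0.362 = 20448 + 6407 = 26855
→ [6636, 10723, 5972, 11640, 26855]
[period 2]
Births: 5972 × 0.553 = 3303
15–29: 6636 × 0.966 = 6410
30–44: 10723 × 0.979 = 10498
45–59: 5972 × 0.97 = 5793
60+: 11640 × 0.96 + 26855 × 0.362 = 11174 + 9722 = 20896
→ [3303, 6410, 10498, 5793, 20896]
[period 3]
Births: 10498 × 0.553 = 5805
15–29: 3303 × 0.966 = 3191
30–44: 6410 × 0.979 = 6275
45–59: 10498 × 0.97 = 10183
60+: 5793 × 0.96 + 20896 × 0.362 = 5561 + 7564 = 13125
→ [5805, 3191, 6275, 10183, 13125]
[period 4]
Births: 6275 × 0.553 = 3470
15–29: 5805 × 0.966 = 5608
30–44: 3191 × 0.979 = 3124
45–59: 6275 × 0.97 = 6087
60+: 10183 × 0.96 + 13125 × 0.362 = 9776 + 4751 = 14527
→ [3470, 5608, 3124, 6087, 14527]
Scenario B total after 4 periods: 32816
Difference B − A = 32816 − 29742 = 3074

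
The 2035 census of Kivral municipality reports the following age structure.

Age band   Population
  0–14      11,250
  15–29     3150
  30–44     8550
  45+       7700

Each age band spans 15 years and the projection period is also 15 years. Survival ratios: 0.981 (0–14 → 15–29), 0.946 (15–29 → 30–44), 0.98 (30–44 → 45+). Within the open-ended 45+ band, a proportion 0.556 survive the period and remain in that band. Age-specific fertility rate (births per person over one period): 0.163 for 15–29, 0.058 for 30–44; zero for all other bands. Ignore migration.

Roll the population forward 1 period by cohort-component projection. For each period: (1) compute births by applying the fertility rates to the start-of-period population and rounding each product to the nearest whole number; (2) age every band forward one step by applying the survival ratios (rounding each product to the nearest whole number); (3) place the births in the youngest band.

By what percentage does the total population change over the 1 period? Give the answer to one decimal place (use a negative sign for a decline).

[period 1]
Births: 3150 × 0.163 = 513, 8550 × 0.058 = 496 → total 1009
15–29: 11250 × 0.981 = 11036
30–44: 3150 × 0.946 = 2980
45+: 8550 × 0.98 + 7700 × 0.556 = 8379 + 4281 = 12660
Giving 1009 / 11036 / 2980 / 12660.
Total: 30650 → 27685; change = -2965; percentage change = -9.7%

-9.7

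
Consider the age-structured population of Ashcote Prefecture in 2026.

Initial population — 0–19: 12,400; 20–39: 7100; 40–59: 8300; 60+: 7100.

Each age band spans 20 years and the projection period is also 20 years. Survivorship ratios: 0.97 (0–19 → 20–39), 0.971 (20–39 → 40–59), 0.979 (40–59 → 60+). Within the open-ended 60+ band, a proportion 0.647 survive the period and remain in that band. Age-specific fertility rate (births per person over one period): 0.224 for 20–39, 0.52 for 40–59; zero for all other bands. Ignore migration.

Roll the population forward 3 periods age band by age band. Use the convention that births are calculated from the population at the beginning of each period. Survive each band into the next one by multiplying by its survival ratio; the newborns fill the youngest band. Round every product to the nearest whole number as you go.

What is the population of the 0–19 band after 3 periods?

7356

(Bands numbered youngest = 1 to oldest = 4.)
Period 1.
Births: 7100 * 0.224 = 1590 ; 8300 * 0.52 = 4316 — total 5906
Band 2: 12400 * 0.97 = 12028
Band 3: 7100 * 0.971 = 6894
Band 4: 8300 * 0.979 + 7100 * 0.647 = 8126 + 4594 = 12720
→ [5906, 12028, 6894, 12720]
Period 2.
Births: 12028 * 0.224 = 2694 ; 6894 * 0.52 = 3585 — total 6279
Band 2: 5906 * 0.97 = 5729
Band 3: 12028 * 0.971 = 11679
Band 4: 6894 * 0.979 + 12720 * 0.647 = 6749 + 8230 = 14979
→ [6279, 5729, 11679, 14979]
Period 3.
Births: 5729 * 0.224 = 1283 ; 11679 * 0.52 = 6073 — total 7356
Band 2: 6279 * 0.97 = 6091
Band 3: 5729 * 0.971 = 5563
Band 4: 11679 * 0.979 + 14979 * 0.647 = 11434 + 9691 = 21125
→ [7356, 6091, 5563, 21125]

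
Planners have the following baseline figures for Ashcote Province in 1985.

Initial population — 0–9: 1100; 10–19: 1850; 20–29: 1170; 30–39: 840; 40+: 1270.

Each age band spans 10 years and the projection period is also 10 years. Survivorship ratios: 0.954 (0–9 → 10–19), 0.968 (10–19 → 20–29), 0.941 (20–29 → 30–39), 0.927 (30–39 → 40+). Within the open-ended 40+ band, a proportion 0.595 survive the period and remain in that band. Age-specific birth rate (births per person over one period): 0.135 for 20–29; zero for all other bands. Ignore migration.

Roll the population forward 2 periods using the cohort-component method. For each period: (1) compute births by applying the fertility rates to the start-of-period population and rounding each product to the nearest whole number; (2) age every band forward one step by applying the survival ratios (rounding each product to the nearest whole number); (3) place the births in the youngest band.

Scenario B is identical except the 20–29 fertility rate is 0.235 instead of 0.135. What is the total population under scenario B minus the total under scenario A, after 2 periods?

Let group 1 be 0–9 through group 5 = 40+.
Period 1:
Births: 1170 * 0.135 = 158
Group 2: 1100 * 0.954 = 1049
Group 3: 1850 * 0.968 = 1791
Group 4: 1170 * 0.941 = 1101
Group 5: 840 * 0.927 + 1270 * 0.595 = 779 + 756 = 1535
→ [158, 1049, 1791, 1101, 1535]
Period 2:
Births: 1791 * 0.135 = 242
Group 2: 158 * 0.954 = 151
Group 3: 1049 * 0.968 = 1015
Group 4: 1791 * 0.941 = 1685
Group 5: 1101 * 0.927 + 1535 * 0.595 = 1021 + 913 = 1934
→ [242, 151, 1015, 1685, 1934]
Scenario A total after 2 periods: 5027
Scenario B projection —
Period 1:
Births: 1170 * 0.235 = 275
Group 2: 1100 * 0.954 = 1049
Group 3: 1850 * 0.968 = 1791
Group 4: 1170 * 0.941 = 1101
Group 5: 840 * 0.927 + 1270 * 0.595 = 779 + 756 = 1535
→ [275, 1049, 1791, 1101, 1535]
Period 2:
Births: 1791 * 0.235 = 421
Group 2: 275 * 0.954 = 262
Group 3: 1049 * 0.968 = 1015
Group 4: 1791 * 0.941 = 1685
Group 5: 1101 * 0.927 + 1535 * 0.595 = 1021 + 913 = 1934
→ [421, 262, 1015, 1685, 1934]
Scenario B total after 2 periods: 5317
Difference B − A = 5317 − 5027 = 290

290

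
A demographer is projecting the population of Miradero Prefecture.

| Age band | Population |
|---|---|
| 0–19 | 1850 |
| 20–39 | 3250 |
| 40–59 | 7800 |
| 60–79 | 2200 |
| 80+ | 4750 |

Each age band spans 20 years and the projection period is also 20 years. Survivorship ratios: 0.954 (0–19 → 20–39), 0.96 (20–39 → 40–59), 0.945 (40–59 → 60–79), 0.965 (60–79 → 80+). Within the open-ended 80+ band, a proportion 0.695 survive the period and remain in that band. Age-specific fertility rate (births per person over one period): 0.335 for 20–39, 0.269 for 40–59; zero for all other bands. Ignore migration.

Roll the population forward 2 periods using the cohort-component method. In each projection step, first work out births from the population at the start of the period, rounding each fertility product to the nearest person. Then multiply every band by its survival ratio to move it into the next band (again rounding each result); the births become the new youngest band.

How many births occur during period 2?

1430

After projecting period 1:
Births: 3250 × 0.335 = 1089 ; 7800 × 0.269 = 2098 → total 3187
20–39: 1850 × 0.954 = 1765
40–59: 3250 × 0.96 = 3120
60–79: 7800 × 0.945 = 7371
80+: 2200 × 0.965 + 4750 × 0.695 = 2123 + 3301 = 5424
Giving 3187 / 1765 / 3120 / 7371 / 5424.
After projecting period 2:
Births: 1765 × 0.335 = 591 ; 3120 × 0.269 = 839 → total 1430
20–39: 3187 × 0.954 = 3040
40–59: 1765 × 0.96 = 1694
60–79: 3120 × 0.945 = 2948
80+: 7371 × 0.965 + 5424 × 0.695 = 7113 + 3770 = 10883
Giving 1430 / 3040 / 1694 / 2948 / 10883.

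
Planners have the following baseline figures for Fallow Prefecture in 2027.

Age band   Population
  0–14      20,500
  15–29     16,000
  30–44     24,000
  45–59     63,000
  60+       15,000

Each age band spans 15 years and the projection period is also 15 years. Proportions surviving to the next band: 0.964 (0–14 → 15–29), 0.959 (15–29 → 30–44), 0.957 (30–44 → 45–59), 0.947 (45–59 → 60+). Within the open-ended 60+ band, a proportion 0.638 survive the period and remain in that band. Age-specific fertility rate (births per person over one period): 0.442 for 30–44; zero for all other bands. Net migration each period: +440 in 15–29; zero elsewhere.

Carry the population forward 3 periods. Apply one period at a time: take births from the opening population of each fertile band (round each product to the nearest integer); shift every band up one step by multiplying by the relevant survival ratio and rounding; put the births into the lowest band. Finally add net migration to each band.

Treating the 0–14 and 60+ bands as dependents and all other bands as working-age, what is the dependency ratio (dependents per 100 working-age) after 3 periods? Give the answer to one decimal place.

(Bands numbered youngest = 1 to oldest = 5.)
[period 1]
Births: 24000 × 0.442 = 10608
Band 2: 20500 × 0.964 = 19762
Band 3: 16000 × 0.959 = 15344
Band 4: 24000 × 0.957 = 22968
Band 5: 63000 × 0.947 + 15000 × 0.638 = 59661 + 9570 = 69231
Net migration: Band 2 + 440 → 20202
Population now: 0–14=10608, 15–29=20202, 30–44=15344, 45–59=22968, 60+=69231
[period 2]
Births: 15344 × 0.442 = 6782
Band 2: 10608 × 0.964 = 10226
Band 3: 20202 × 0.959 = 19374
Band 4: 15344 × 0.957 = 14684
Band 5: 22968 × 0.947 + 69231 × 0.638 = 21751 + 44169 = 65920
Net migration: Band 2 + 440 → 10666
Population now: 0–14=6782, 15–29=10666, 30–44=19374, 45–59=14684, 60+=65920
[period 3]
Births: 19374 × 0.442 = 8563
Band 2: 6782 × 0.964 = 6538
Band 3: 10666 × 0.959 = 10229
Band 4: 19374 × 0.957 = 18541
Band 5: 14684 × 0.947 + 65920 × 0.638 = 13906 + 42057 = 55963
Net migration: Band 2 + 440 → 6978
Population now: 0–14=8563, 15–29=6978, 30–44=10229, 45–59=18541, 60+=55963
Dependents (band 0–14 + band 60+) = 8563 + 55963 = 64526; working-age = 35748; ratio = 64526/35748 × 100 = 180.5

180.5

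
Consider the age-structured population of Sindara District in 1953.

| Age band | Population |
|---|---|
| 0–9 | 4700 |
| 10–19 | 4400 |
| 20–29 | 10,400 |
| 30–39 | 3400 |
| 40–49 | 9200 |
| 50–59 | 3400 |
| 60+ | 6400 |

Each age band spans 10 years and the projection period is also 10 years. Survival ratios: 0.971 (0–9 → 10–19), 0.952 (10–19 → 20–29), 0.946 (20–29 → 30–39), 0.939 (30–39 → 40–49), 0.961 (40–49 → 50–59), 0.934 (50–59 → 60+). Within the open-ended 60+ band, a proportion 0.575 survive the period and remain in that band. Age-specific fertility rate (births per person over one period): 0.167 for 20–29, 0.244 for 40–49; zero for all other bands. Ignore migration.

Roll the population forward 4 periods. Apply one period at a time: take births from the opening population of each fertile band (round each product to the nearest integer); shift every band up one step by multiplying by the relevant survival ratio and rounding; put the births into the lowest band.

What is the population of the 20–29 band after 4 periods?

1367

(Groups numbered youngest = 1 to oldest = 7.)
Period 1:
Births: 10400 × 0.167 = 1737 ; 9200 × 0.244 = 2245 — total 3982
Group 2: 4700 × 0.971 = 4564
Group 3: 4400 × 0.952 = 4189
Group 4: 10400 × 0.946 = 9838
Group 5: 3400 × 0.939 = 3193
Group 6: 9200 × 0.961 = 8841
Group 7: 3400 × 0.934 + 6400 × 0.575 = 3176 + 3680 = 6856
Giving 3982 / 4564 / 4189 / 9838 / 3193 / 8841 / 6856.
Period 2:
Births: 4189 × 0.167 = 700 ; 3193 × 0.244 = 779 — total 1479
Group 2: 3982 × 0.971 = 3867
Group 3: 4564 × 0.952 = 4345
Group 4: 4189 × 0.946 = 3963
Group 5: 9838 × 0.939 = 9238
Group 6: 3193 × 0.961 = 3068
Group 7: 8841 × 0.934 + 6856 × 0.575 = 8257 + 3942 = 12199
Giving 1479 / 3867 / 4345 / 3963 / 9238 / 3068 / 12199.
Period 3:
Births: 4345 × 0.167 = 726 ; 9238 × 0.244 = 2254 — total 2980
Group 2: 1479 × 0.971 = 1436
Group 3: 3867 × 0.952 = 3681
Group 4: 4345 × 0.946 = 4110
Group 5: 3963 × 0.939 = 3721
Group 6: 9238 × 0.961 = 8878
Group 7: 3068 × 0.934 + 12199 × 0.575 = 2866 + 7014 = 9880
Giving 2980 / 1436 / 3681 / 4110 / 3721 / 8878 / 9880.
Period 4:
Births: 3681 × 0.167 = 615 ; 3721 × 0.244 = 908 — total 1523
Group 2: 2980 × 0.971 = 2894
Group 3: 1436 × 0.952 = 1367
Group 4: 3681 × 0.946 = 3482
Group 5: 4110 × 0.939 = 3859
Group 6: 3721 × 0.961 = 3576
Group 7: 8878 × 0.934 + 9880 × 0.575 = 8292 + 5681 = 13973
Giving 1523 / 2894 / 1367 / 3482 / 3859 / 3576 / 13973.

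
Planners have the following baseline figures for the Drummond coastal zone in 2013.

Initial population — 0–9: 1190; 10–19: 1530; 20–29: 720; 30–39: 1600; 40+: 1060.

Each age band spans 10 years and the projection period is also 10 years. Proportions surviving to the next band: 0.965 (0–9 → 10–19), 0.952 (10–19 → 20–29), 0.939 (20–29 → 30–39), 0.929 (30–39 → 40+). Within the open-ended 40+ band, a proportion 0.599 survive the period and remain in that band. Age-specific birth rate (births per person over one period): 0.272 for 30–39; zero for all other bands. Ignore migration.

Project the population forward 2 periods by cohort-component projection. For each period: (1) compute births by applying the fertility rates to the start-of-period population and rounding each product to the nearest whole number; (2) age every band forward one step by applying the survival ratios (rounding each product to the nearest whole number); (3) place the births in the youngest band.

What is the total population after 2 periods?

4963

[period 1]
Births: 1600 × 0.272 = 435
10–19: 1190 × 0.965 = 1148
20–29: 1530 × 0.952 = 1457
30–39: 720 × 0.939 = 676
40+: 1600 × 0.929 + 1060 × 0.599 = 1486 + 635 = 2121
Population now: 0–9=435, 10–19=1148, 20–29=1457, 30–39=676, 40+=2121
[period 2]
Births: 676 × 0.272 = 184
10–19: 435 × 0.965 = 420
20–29: 1148 × 0.952 = 1093
30–39: 1457 × 0.939 = 1368
40+: 676 × 0.929 + 2121 × 0.599 = 628 + 1270 = 1898
Population now: 0–9=184, 10–19=420, 20–29=1093, 30–39=1368, 40+=1898
Total after period 2: 184 + 420 + 1093 + 1368 + 1898 = 4963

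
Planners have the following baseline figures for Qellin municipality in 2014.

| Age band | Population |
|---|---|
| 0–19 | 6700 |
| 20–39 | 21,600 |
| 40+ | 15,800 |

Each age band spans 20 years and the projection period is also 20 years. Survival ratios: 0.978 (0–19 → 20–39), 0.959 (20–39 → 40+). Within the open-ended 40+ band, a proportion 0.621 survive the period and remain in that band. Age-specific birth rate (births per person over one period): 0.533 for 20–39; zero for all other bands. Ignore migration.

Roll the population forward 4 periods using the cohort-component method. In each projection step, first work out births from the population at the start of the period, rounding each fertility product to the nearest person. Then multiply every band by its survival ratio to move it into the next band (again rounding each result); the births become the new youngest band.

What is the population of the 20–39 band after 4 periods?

5870

Period 1:
Births: 21600 × 0.533 = 11513
20–39: 6700 × 0.978 = 6553
40+: 21600 × 0.959 + 15800 × 0.621 = 20714 + 9812 = 30526
End of period: [11513, 6553, 30526]
Period 2:
Births: 6553 × 0.533 = 3493
20–39: 11513 × 0.978 = 11260
40+: 6553 × 0.959 + 30526 × 0.621 = 6284 + 18957 = 25241
End of period: [3493, 11260, 25241]
Period 3:
Births: 11260 × 0.533 = 6002
20–39: 3493 × 0.978 = 3416
40+: 11260 × 0.959 + 25241 × 0.621 = 10798 + 15675 = 26473
End of period: [6002, 3416, 26473]
Period 4:
Births: 3416 × 0.533 = 1821
20–39: 6002 × 0.978 = 5870
40+: 3416 × 0.959 + 26473 × 0.621 = 3276 + 16440 = 19716
End of period: [1821, 5870, 19716]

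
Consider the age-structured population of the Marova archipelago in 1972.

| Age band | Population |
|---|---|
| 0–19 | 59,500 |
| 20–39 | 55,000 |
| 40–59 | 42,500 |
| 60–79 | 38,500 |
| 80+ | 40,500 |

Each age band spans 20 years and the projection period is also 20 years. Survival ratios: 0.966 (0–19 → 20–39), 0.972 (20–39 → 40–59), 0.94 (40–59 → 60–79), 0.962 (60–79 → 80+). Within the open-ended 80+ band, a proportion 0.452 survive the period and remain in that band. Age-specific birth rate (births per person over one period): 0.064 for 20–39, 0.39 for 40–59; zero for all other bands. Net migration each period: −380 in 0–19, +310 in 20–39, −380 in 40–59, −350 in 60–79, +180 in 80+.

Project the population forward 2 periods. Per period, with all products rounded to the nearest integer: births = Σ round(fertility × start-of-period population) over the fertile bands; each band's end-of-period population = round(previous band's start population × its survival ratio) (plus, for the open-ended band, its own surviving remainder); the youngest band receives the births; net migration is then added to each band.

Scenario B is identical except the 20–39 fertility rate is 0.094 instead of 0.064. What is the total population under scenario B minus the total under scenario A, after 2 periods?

3328

Period 1:
Births: 55000 × 0.064 = 3520  |  42500 × 0.39 = 16575 → total 20095
20–39: 59500 × 0.966 = 57477
40–59: 55000 × 0.972 = 53460
60–79: 42500 × 0.94 = 39950
80+: 38500 × 0.962 + 40500 × 0.452 = 37037 + 18306 = 55343
Net migration: 0–19 − 380 → 19715; 20–39 + 310 → 57787; 40–59 − 380 → 53080; 60–79 − 350 → 39600; 80+ + 180 → 55523
Population now: 0–19=19715, 20–39=57787, 40–59=53080, 60–79=39600, 80+=55523
Period 2:
Births: 57787 × 0.064 = 3698  |  53080 × 0.39 = 20701 → total 24399
20–39: 19715 × 0.966 = 19045
40–59: 57787 × 0.972 = 56169
60–79: 53080 × 0.94 = 49895
80+: 39600 × 0.962 + 55523 × 0.452 = 38095 + 25096 = 63191
Net migration: 0–19 − 380 → 24019; 20–39 + 310 → 19355; 40–59 − 380 → 55789; 60–79 − 350 → 49545; 80+ + 180 → 63371
Population now: 0–19=24019, 20–39=19355, 40–59=55789, 60–79=49545, 80+=63371
Scenario A total after 2 periods: 212079
Scenario B projection —
Period 1:
Births: 55000 × 0.094 = 5170  |  42500 × 0.39 = 16575 → total 21745
20–39: 59500 × 0.966 = 57477
40–59: 55000 × 0.972 = 53460
60–79: 42500 × 0.94 = 39950
80+: 38500 × 0.962 + 40500 × 0.452 = 37037 + 18306 = 55343
Net migration: 0–19 − 380 → 21365; 20–39 + 310 → 57787; 40–59 − 380 → 53080; 60–79 − 350 → 39600; 80+ + 180 → 55523
Population now: 0–19=21365, 20–39=57787, 40–59=53080, 60–79=39600, 80+=55523
Period 2:
Births: 57787 × 0.094 = 5432  |  53080 × 0.39 = 20701 → total 26133
20–39: 21365 × 0.966 = 20639
40–59: 57787 × 0.972 = 56169
60–79: 53080 × 0.94 = 49895
80+: 39600 × 0.962 + 55523 × 0.452 = 38095 + 25096 = 63191
Net migration: 0–19 − 380 → 25753; 20–39 + 310 → 20949; 40–59 − 380 → 55789; 60–79 − 350 → 49545; 80+ + 180 → 63371
Population now: 0–19=25753, 20–39=20949, 40–59=55789, 60–79=49545, 80+=63371
Scenario B total after 2 periods: 215407
Difference B − A = 215407 − 212079 = 3328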